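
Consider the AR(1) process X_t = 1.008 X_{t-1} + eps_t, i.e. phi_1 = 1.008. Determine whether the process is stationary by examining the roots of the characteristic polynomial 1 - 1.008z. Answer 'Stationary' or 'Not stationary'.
\text{Not stationary}

The AR(p) characteristic polynomial is P(z) = 1 - 1.008z.
Stationarity requires all roots to lie outside the unit circle, i.e. |z| > 1 for every root.
This is linear in z: 1 + (-1.008) z = 0  =>  z = -1/(-1.008) = 0.992063,  |z| = 0.992063.
Moduli of all roots: 0.9921.
All moduli strictly greater than 1? No.
Verdict: Not stationary.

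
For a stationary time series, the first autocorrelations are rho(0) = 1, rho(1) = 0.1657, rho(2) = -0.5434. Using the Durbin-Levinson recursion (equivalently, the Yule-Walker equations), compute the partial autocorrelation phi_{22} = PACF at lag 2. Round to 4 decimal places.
\phi_{22} = -0.5870

The PACF at lag k is phi_{kk}, the last component of the solution
to the Yule-Walker system G_k phi = r_k where
  (G_k)_{ij} = rho(|i - j|), (r_k)_i = rho(i), i,j = 1..k.
Equivalently, Durbin-Levinson gives phi_{kk} iteratively:
  phi_{11} = rho(1)
  phi_{kk} = [rho(k) - sum_{j=1..k-1} phi_{k-1,j} rho(k-j)]
            / [1 - sum_{j=1..k-1} phi_{k-1,j} rho(j)],
  phi_{k,j} = phi_{k-1,j} - phi_{kk} phi_{k-1,k-j},  j = 1..k-1.
Step k = 1:
  phi_11 = rho(1) = 0.1657.
Step k = 2:
  phi_22 = [rho(2) - phi_11 rho(1)] / [1 - phi_11 rho(1)] = [-0.5434 - (0.1657)(0.1657)] / [1 - (0.1657)(0.1657)]
         = -0.57085649 / 0.97254351 = -0.587.
Therefore phi_{22} = -0.5870.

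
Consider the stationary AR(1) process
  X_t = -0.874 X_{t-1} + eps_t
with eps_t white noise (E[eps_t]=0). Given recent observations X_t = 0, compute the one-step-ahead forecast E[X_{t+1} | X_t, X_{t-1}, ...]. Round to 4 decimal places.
E[X_{t+1} \mid \mathcal F_t] = 0.0000

For an AR(p) model X_t = c + sum_i phi_i X_{t-i} + eps_t, the
one-step-ahead conditional mean is
  E[X_{t+1} | X_t, ...] = c + sum_i phi_i X_{t+1-i}.
Substitute known values:
  E[X_{t+1} | ...] = (-0.874) * (0)
                   = 0.0000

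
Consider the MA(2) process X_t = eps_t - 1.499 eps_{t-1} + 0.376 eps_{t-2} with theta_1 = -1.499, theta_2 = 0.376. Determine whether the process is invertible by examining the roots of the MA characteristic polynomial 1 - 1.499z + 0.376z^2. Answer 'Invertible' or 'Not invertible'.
\text{Not invertible}

The MA(q) characteristic polynomial is P(z) = 1 - 1.499z + 0.376z^2.
Invertibility requires all roots to lie outside the unit circle, i.e. |z| > 1 for every root.
Set 1 + (-1.499) z + (0.376) z^2 = 0, i.e. a z^2 + b z + c = 0 with a = 0.376, b = -1.499, c = 1.
Discriminant D = b^2 - 4ac = (-1.499)^2 - 4*(0.376)*1 = 2.247001 - (1.504) = 0.743001.
D >= 0, so the roots are real: z = (-b +/- sqrt(D)) / (2a) = (1.499 +/- 0.861975) / (0.752).
  z_1 = (1.499 + 0.861975) / (0.752) = 3.1396,   |z_1| = 3.1396.
  z_2 = (1.499 - 0.861975) / (0.752) = 0.8471,   |z_2| = 0.8471.
Moduli of all roots: 3.1396, 0.8471.
All moduli strictly greater than 1? No.
Verdict: Not invertible.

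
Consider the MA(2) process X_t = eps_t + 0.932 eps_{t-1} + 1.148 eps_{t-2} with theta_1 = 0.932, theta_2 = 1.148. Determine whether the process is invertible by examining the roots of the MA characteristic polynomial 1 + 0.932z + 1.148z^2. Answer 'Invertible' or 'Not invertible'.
\text{Not invertible}

The MA(q) characteristic polynomial is P(z) = 1 + 0.932z + 1.148z^2.
Invertibility requires all roots to lie outside the unit circle, i.e. |z| > 1 for every root.
Set 1 + (0.932) z + (1.148) z^2 = 0, i.e. a z^2 + b z + c = 0 with a = 1.148, b = 0.932, c = 1.
Discriminant D = b^2 - 4ac = (0.932)^2 - 4*(1.148)*1 = 0.868624 - (4.592) = -3.723376.
D < 0, so the roots are the complex-conjugate pair z = (-b +/- i sqrt(-D)) / (2a) = -0.4059 +/- 0.8404i.
For a conjugate pair |z|^2 = z * conj(z) = (product of roots) = c/a = 1/(1.148) = 0.87108, so |z| = sqrt(0.87108) = 0.9333 for both roots.
Moduli of all roots: 0.9333, 0.9333.
All moduli strictly greater than 1? No.
Verdict: Not invertible.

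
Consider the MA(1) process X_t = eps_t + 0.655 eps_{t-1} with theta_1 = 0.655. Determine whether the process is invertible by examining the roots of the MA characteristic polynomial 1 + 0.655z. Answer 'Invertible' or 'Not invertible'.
\text{Invertible}

The MA(q) characteristic polynomial is P(z) = 1 + 0.655z.
Invertibility requires all roots to lie outside the unit circle, i.e. |z| > 1 for every root.
This is linear in z: 1 + (0.655) z = 0  =>  z = -1/(0.655) = -1.526718,  |z| = 1.526718.
Moduli of all roots: 1.5267.
All moduli strictly greater than 1? Yes.
Verdict: Invertible.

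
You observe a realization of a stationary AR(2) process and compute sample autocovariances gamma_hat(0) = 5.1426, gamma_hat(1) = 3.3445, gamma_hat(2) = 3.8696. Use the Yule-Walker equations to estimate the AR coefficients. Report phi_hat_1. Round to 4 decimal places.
\hat\phi_{1} = 0.2790

The Yule-Walker equations for an AR(p) process read, in matrix form,
  Gamma_p phi = r_p,   with   (Gamma_p)_{ij} = gamma(|i - j|),
                       (r_p)_i = gamma(i),   i,j = 1..p.
Substitute the sample gammas (Toeplitz matrix and right-hand side of size 2):
  Gamma_p = [[5.1426, 3.3445], [3.3445, 5.1426]]
  r_p     = [3.3445, 3.8696]
Written out:
  5.1426 phi_1 + 3.3445 phi_2 = 3.3445
  3.3445 phi_1 + 5.1426 phi_2 = 3.8696
Solve by Cramer's rule:
  det = gamma(0)^2 - gamma(1)^2 = (5.1426)^2 - (3.3445)^2 = 26.44633476 - 11.18568025 = 15.26065451
  phi_hat_1 = [gamma(1) gamma(0) - gamma(1) gamma(2)] / det = [(3.3445)(5.1426) - (3.3445)(3.8696)] / 15.26065451 = 4.2575485 / 15.26065451 = 0.279
  phi_hat_2 = [gamma(0) gamma(2) - gamma(1)^2] / det = [(5.1426)(3.8696) - (3.3445)^2] / 15.26065451 = 8.71412471 / 15.26065451 = 0.571
So phi_hat = [0.2790, 0.5710].
Therefore phi_hat_1 = 0.2790.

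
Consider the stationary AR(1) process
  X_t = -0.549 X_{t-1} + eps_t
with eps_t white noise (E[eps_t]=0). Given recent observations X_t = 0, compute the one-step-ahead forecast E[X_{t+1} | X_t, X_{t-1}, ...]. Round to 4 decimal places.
E[X_{t+1} \mid \mathcal F_t] = 0.0000

For an AR(p) model X_t = c + sum_i phi_i X_{t-i} + eps_t, the
one-step-ahead conditional mean is
  E[X_{t+1} | X_t, ...] = c + sum_i phi_i X_{t+1-i}.
Substitute known values:
  E[X_{t+1} | ...] = (-0.549) * (0)
                   = 0.0000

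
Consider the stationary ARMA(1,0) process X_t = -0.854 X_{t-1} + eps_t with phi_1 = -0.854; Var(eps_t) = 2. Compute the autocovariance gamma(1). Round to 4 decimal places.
\gamma(1) = -6.3099

Multiply the model equation by X_{t-k} and take expectations. With theta_0 = psi_0 = 1 and psi_j the MA(infinity) weights, this gives
  gamma(k) - sum_i phi_i gamma(k-i) = c_k,
  c_k = sigma^2 * sum_{j=k..q} theta_j psi_{j-k}   (c_k = 0 for k > q),
using gamma(-m) = gamma(m).
Pure AR (q = 0): c_0 = sigma^2 = 2, c_k = 0 for k >= 1.
Equations for k = 0 and k = 1 (AR order 1):
  gamma(0) = phi_1 gamma(1) + c_0
  gamma(1) = phi_1 gamma(0) + c_1
Substituting the second into the first: gamma(0) (1 - phi_1^2) = c_0 + phi_1 c_1, so
  gamma(0) = c_0 / (1 - phi_1^2) = 2 / (1 - (-0.854)^2) = 2 / 0.270684 = 7.388689.
  gamma(1) = phi_1 gamma(0) = (-0.854)(7.388689) = -6.309941.
Therefore gamma(1) = -6.3099 (to 4 decimal places).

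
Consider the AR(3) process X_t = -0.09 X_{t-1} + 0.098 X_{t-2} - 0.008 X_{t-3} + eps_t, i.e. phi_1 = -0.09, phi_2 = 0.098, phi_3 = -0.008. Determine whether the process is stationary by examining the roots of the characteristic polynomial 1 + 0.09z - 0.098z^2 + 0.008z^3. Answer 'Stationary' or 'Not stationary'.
\text{Stationary}

The AR(p) characteristic polynomial is P(z) = 1 + 0.09z - 0.098z^2 + 0.008z^3.
Stationarity requires all roots to lie outside the unit circle, i.e. |z| > 1 for every root.
Degree 3: look for a simple real root z0 first, then factor out (1 - z/z0) and solve the remaining quadratic.
Testing z0 = 5: P(5) = 1 + (0.09)(5) + (-0.098)(5)^2 + (0.008)(5)^3
  = 1 + (0.45) + (-2.45) + (1) = 0.  So z_0 = 5 is a root, |z_0| = 5.
Divide out the factor (1 - 0.2 z) = (1 - z/z0) (since 1/z0 = 0.2):
  P(z) = (1 - 0.2 z)(1 + (0.29) z + (-0.04) z^2)
  [check: z-coef 0.29 - (0.2) = 0.09; z^2-coef -0.04 - (0.2)(0.29) = -0.098; z^3-coef -(0.2)(-0.04) = 0.008.]
Remaining roots from the quadratic factor 1 + (0.29) z + (-0.04) z^2:
  Set 1 + (0.29) z + (-0.04) z^2 = 0, i.e. a z^2 + b z + c = 0 with a = -0.04, b = 0.29, c = 1.
  Discriminant D = b^2 - 4ac = (0.29)^2 - 4*(-0.04)*1 = 0.0841 - (-0.16) = 0.2441.
  D >= 0, so the roots are real: z = (-b +/- sqrt(D)) / (2a) = (-0.29 +/- 0.494065) / (-0.08).
    z_1 = (-0.29 + 0.494065) / (-0.08) = -2.5508,   |z_1| = 2.5508.
    z_2 = (-0.29 - 0.494065) / (-0.08) = 9.8008,   |z_2| = 9.8008.
Moduli of all roots: 5.0000, 2.5508, 9.8008.
All moduli strictly greater than 1? Yes.
Verdict: Stationary.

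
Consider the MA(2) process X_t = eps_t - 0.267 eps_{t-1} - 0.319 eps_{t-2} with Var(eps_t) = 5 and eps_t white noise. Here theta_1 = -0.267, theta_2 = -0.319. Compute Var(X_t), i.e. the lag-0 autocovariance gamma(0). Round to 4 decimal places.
\gamma(0) = 5.8653

For an MA(q) process X_t = eps_t + sum_i theta_i eps_{t-i} with
Var(eps_t) = sigma^2, the variance is
  gamma(0) = sigma^2 * (1 + sum_i theta_i^2).
  sum_i theta_i^2 = (-0.267)^2 + (-0.319)^2 = 0.071289 + 0.101761 = 0.17305.
  gamma(0) = 5 * (1 + 0.17305) = 5 * 1.17305 = 5.86525, which rounds to 5.8653.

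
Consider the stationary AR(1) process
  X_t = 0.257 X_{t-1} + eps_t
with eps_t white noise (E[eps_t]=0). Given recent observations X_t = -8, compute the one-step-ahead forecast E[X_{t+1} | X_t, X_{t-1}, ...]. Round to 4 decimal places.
E[X_{t+1} \mid \mathcal F_t] = -2.0560

For an AR(p) model X_t = c + sum_i phi_i X_{t-i} + eps_t, the
one-step-ahead conditional mean is
  E[X_{t+1} | X_t, ...] = c + sum_i phi_i X_{t+1-i}.
Substitute known values:
  E[X_{t+1} | ...] = (0.257) * (-8)
                   = -2.0560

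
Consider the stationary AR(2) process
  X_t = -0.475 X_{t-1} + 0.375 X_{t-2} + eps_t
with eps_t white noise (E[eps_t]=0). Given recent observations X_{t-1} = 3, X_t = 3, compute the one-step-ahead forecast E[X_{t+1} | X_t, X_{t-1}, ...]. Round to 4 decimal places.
E[X_{t+1} \mid \mathcal F_t] = -0.3000

For an AR(p) model X_t = c + sum_i phi_i X_{t-i} + eps_t, the
one-step-ahead conditional mean is
  E[X_{t+1} | X_t, ...] = c + sum_i phi_i X_{t+1-i}.
Substitute known values:
  E[X_{t+1} | ...] = (-0.475) * (3) + (0.375) * (3)
                   = -0.3000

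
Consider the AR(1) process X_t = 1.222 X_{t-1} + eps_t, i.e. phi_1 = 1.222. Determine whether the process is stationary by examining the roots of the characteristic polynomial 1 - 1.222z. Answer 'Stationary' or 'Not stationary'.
\text{Not stationary}

The AR(p) characteristic polynomial is P(z) = 1 - 1.222z.
Stationarity requires all roots to lie outside the unit circle, i.e. |z| > 1 for every root.
This is linear in z: 1 + (-1.222) z = 0  =>  z = -1/(-1.222) = 0.818331,  |z| = 0.818331.
Moduli of all roots: 0.8183.
All moduli strictly greater than 1? No.
Verdict: Not stationary.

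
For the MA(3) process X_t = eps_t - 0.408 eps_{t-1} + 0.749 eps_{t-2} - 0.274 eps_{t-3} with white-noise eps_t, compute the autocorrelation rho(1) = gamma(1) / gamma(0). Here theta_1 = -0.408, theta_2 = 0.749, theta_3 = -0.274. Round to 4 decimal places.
\rho(1) = -0.5097

For an MA(q) process with theta_0 = 1, the autocovariance is
  gamma(k) = sigma^2 * sum_{i=0..q-k} theta_i * theta_{i+k},
and rho(k) = gamma(k) / gamma(0). Sigma^2 cancels.
  numerator   = (1)*(-0.408) + (-0.408)*(0.749) + (0.749)*(-0.274) = -0.918818.
  denominator = (1)^2 + (-0.408)^2 + (0.749)^2 + (-0.274)^2 = 1.802541.
  rho(1) = -0.918818 / 1.802541 = -0.5097.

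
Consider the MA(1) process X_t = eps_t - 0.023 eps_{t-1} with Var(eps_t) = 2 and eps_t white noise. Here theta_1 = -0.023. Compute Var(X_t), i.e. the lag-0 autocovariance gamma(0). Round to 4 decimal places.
\gamma(0) = 2.0011

For an MA(q) process X_t = eps_t + sum_i theta_i eps_{t-i} with
Var(eps_t) = sigma^2, the variance is
  gamma(0) = sigma^2 * (1 + sum_i theta_i^2).
  sum_i theta_i^2 = (-0.023)^2 = 0.000529.
  gamma(0) = 2 * (1 + 0.000529) = 2 * 1.000529 = 2.001058, which rounds to 2.0011.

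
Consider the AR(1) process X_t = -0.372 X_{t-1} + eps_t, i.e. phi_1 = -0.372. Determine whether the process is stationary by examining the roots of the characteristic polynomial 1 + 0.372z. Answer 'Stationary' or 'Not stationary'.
\text{Stationary}

The AR(p) characteristic polynomial is P(z) = 1 + 0.372z.
Stationarity requires all roots to lie outside the unit circle, i.e. |z| > 1 for every root.
This is linear in z: 1 + (0.372) z = 0  =>  z = -1/(0.372) = -2.688172,  |z| = 2.688172.
Moduli of all roots: 2.6882.
All moduli strictly greater than 1? Yes.
Verdict: Stationary.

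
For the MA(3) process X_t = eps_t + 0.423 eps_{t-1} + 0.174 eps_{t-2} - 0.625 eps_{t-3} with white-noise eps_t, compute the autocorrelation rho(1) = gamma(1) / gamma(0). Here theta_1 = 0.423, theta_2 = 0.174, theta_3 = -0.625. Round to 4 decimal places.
\rho(1) = 0.2424

For an MA(q) process with theta_0 = 1, the autocovariance is
  gamma(k) = sigma^2 * sum_{i=0..q-k} theta_i * theta_{i+k},
and rho(k) = gamma(k) / gamma(0). Sigma^2 cancels.
  numerator   = (1)*(0.423) + (0.423)*(0.174) + (0.174)*(-0.625) = 0.387852.
  denominator = (1)^2 + (0.423)^2 + (0.174)^2 + (-0.625)^2 = 1.59983.
  rho(1) = 0.387852 / 1.59983 = 0.2424.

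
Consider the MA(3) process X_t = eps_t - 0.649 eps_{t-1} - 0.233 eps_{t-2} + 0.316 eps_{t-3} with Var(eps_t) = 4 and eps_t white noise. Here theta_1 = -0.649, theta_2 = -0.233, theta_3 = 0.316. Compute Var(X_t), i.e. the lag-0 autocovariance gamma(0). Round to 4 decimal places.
\gamma(0) = 6.3014

For an MA(q) process X_t = eps_t + sum_i theta_i eps_{t-i} with
Var(eps_t) = sigma^2, the variance is
  gamma(0) = sigma^2 * (1 + sum_i theta_i^2).
  sum_i theta_i^2 = (-0.649)^2 + (-0.233)^2 + (0.316)^2 = 0.421201 + 0.054289 + 0.099856 = 0.575346.
  gamma(0) = 4 * (1 + 0.575346) = 4 * 1.575346 = 6.301384, which rounds to 6.3014.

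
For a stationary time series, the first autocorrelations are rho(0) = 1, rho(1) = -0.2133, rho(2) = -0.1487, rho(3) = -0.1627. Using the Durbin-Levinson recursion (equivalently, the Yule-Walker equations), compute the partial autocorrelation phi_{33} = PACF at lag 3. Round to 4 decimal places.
\phi_{33} = -0.2670

The PACF at lag k is phi_{kk}, the last component of the solution
to the Yule-Walker system G_k phi = r_k where
  (G_k)_{ij} = rho(|i - j|), (r_k)_i = rho(i), i,j = 1..k.
Equivalently, Durbin-Levinson gives phi_{kk} iteratively:
  phi_{11} = rho(1)
  phi_{kk} = [rho(k) - sum_{j=1..k-1} phi_{k-1,j} rho(k-j)]
            / [1 - sum_{j=1..k-1} phi_{k-1,j} rho(j)],
  phi_{k,j} = phi_{k-1,j} - phi_{kk} phi_{k-1,k-j},  j = 1..k-1.
Step k = 1:
  phi_11 = rho(1) = -0.2133.
Step k = 2:
  phi_22 = [rho(2) - phi_11 rho(1)] / [1 - phi_11 rho(1)] = [-0.1487 - (-0.2133)(-0.2133)] / [1 - (-0.2133)(-0.2133)]
         = -0.19419689 / 0.95450311 = -0.203453.
  Update: phi_21 = phi_11 - phi_22 phi_11 = -0.2133 - (-0.203453)(-0.2133) = -0.256697.
Step k = 3:
  phi_33 = [rho(3) - phi_21 rho(2) - phi_22 rho(1)] / [1 - phi_21 rho(1) - phi_22 rho(2)]
    numerator   = -0.1627 - (-0.256697)(-0.1487) - (-0.203453)(-0.2133) = -0.24426739
    denominator = 1 - (-0.256697)(-0.2133) - (-0.203453)(-0.1487) = 0.9149931
  phi_33 = -0.24426739 / 0.9149931 = -0.267.
Therefore phi_{33} = -0.2670.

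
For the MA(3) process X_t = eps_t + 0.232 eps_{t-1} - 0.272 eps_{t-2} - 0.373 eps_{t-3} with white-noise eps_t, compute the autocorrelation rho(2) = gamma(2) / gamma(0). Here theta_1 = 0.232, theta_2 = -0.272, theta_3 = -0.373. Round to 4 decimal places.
\rho(2) = -0.2830

For an MA(q) process with theta_0 = 1, the autocovariance is
  gamma(k) = sigma^2 * sum_{i=0..q-k} theta_i * theta_{i+k},
and rho(k) = gamma(k) / gamma(0). Sigma^2 cancels.
  numerator   = (1)*(-0.272) + (0.232)*(-0.373) = -0.358536.
  denominator = (1)^2 + (0.232)^2 + (-0.272)^2 + (-0.373)^2 = 1.266937.
  rho(2) = -0.358536 / 1.266937 = -0.2830.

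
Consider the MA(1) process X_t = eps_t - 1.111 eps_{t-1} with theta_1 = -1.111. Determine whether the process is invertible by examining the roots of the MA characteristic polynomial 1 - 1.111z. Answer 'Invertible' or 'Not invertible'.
\text{Not invertible}

The MA(q) characteristic polynomial is P(z) = 1 - 1.111z.
Invertibility requires all roots to lie outside the unit circle, i.e. |z| > 1 for every root.
This is linear in z: 1 + (-1.111) z = 0  =>  z = -1/(-1.111) = 0.90009,  |z| = 0.90009.
Moduli of all roots: 0.9001.
All moduli strictly greater than 1? No.
Verdict: Not invertible.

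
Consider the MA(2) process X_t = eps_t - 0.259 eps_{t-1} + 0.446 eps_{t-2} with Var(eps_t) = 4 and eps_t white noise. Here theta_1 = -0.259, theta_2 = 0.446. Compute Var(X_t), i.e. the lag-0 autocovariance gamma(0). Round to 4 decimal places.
\gamma(0) = 5.0640

For an MA(q) process X_t = eps_t + sum_i theta_i eps_{t-i} with
Var(eps_t) = sigma^2, the variance is
  gamma(0) = sigma^2 * (1 + sum_i theta_i^2).
  sum_i theta_i^2 = (-0.259)^2 + (0.446)^2 = 0.067081 + 0.198916 = 0.265997.
  gamma(0) = 4 * (1 + 0.265997) = 4 * 1.265997 = 5.063988, which rounds to 5.0640.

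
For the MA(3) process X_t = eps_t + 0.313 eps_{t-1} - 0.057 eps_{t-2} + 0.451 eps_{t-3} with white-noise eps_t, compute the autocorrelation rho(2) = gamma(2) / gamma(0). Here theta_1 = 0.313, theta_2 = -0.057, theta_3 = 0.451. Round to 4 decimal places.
\rho(2) = 0.0645

For an MA(q) process with theta_0 = 1, the autocovariance is
  gamma(k) = sigma^2 * sum_{i=0..q-k} theta_i * theta_{i+k},
and rho(k) = gamma(k) / gamma(0). Sigma^2 cancels.
  numerator   = (1)*(-0.057) + (0.313)*(0.451) = 0.084163.
  denominator = (1)^2 + (0.313)^2 + (-0.057)^2 + (0.451)^2 = 1.304619.
  rho(2) = 0.084163 / 1.304619 = 0.0645.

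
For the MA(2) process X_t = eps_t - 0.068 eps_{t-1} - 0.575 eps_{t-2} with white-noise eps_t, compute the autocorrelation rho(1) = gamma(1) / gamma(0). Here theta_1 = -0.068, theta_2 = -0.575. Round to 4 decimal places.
\rho(1) = -0.0216

For an MA(q) process with theta_0 = 1, the autocovariance is
  gamma(k) = sigma^2 * sum_{i=0..q-k} theta_i * theta_{i+k},
and rho(k) = gamma(k) / gamma(0). Sigma^2 cancels.
  numerator   = (1)*(-0.068) + (-0.068)*(-0.575) = -0.0289.
  denominator = (1)^2 + (-0.068)^2 + (-0.575)^2 = 1.335249.
  rho(1) = -0.0289 / 1.335249 = -0.0216.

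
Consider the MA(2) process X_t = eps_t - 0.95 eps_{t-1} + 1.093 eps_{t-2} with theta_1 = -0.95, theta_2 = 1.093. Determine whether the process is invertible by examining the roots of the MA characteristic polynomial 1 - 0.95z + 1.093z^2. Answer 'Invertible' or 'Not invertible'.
\text{Not invertible}

The MA(q) characteristic polynomial is P(z) = 1 - 0.95z + 1.093z^2.
Invertibility requires all roots to lie outside the unit circle, i.e. |z| > 1 for every root.
Set 1 + (-0.95) z + (1.093) z^2 = 0, i.e. a z^2 + b z + c = 0 with a = 1.093, b = -0.95, c = 1.
Discriminant D = b^2 - 4ac = (-0.95)^2 - 4*(1.093)*1 = 0.9025 - (4.372) = -3.4695.
D < 0, so the roots are the complex-conjugate pair z = (-b +/- i sqrt(-D)) / (2a) = 0.4346 +/- 0.8521i.
For a conjugate pair |z|^2 = z * conj(z) = (product of roots) = c/a = 1/(1.093) = 0.914913, so |z| = sqrt(0.914913) = 0.9565 for both roots.
Moduli of all roots: 0.9565, 0.9565.
All moduli strictly greater than 1? No.
Verdict: Not invertible.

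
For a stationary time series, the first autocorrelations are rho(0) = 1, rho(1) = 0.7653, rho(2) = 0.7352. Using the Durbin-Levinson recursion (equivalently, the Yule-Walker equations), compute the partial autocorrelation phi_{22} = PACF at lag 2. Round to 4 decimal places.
\phi_{22} = 0.3609

The PACF at lag k is phi_{kk}, the last component of the solution
to the Yule-Walker system G_k phi = r_k where
  (G_k)_{ij} = rho(|i - j|), (r_k)_i = rho(i), i,j = 1..k.
Equivalently, Durbin-Levinson gives phi_{kk} iteratively:
  phi_{11} = rho(1)
  phi_{kk} = [rho(k) - sum_{j=1..k-1} phi_{k-1,j} rho(k-j)]
            / [1 - sum_{j=1..k-1} phi_{k-1,j} rho(j)],
  phi_{k,j} = phi_{k-1,j} - phi_{kk} phi_{k-1,k-j},  j = 1..k-1.
Step k = 1:
  phi_11 = rho(1) = 0.7653.
Step k = 2:
  phi_22 = [rho(2) - phi_11 rho(1)] / [1 - phi_11 rho(1)] = [0.7352 - (0.7653)(0.7653)] / [1 - (0.7653)(0.7653)]
         = 0.14951591 / 0.41431591 = 0.3609.
Therefore phi_{22} = 0.3609.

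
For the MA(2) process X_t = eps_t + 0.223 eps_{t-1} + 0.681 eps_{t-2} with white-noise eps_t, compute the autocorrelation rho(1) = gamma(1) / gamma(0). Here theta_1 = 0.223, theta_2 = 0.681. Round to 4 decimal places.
\rho(1) = 0.2477

For an MA(q) process with theta_0 = 1, the autocovariance is
  gamma(k) = sigma^2 * sum_{i=0..q-k} theta_i * theta_{i+k},
and rho(k) = gamma(k) / gamma(0). Sigma^2 cancels.
  numerator   = (1)*(0.223) + (0.223)*(0.681) = 0.374863.
  denominator = (1)^2 + (0.223)^2 + (0.681)^2 = 1.51349.
  rho(1) = 0.374863 / 1.51349 = 0.2477.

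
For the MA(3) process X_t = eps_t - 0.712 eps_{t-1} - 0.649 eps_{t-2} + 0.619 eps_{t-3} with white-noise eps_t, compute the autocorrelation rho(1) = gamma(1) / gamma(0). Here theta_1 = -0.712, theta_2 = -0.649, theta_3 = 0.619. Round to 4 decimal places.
\rho(1) = -0.2819

For an MA(q) process with theta_0 = 1, the autocovariance is
  gamma(k) = sigma^2 * sum_{i=0..q-k} theta_i * theta_{i+k},
and rho(k) = gamma(k) / gamma(0). Sigma^2 cancels.
  numerator   = (1)*(-0.712) + (-0.712)*(-0.649) + (-0.649)*(0.619) = -0.651643.
  denominator = (1)^2 + (-0.712)^2 + (-0.649)^2 + (0.619)^2 = 2.311306.
  rho(1) = -0.651643 / 2.311306 = -0.2819.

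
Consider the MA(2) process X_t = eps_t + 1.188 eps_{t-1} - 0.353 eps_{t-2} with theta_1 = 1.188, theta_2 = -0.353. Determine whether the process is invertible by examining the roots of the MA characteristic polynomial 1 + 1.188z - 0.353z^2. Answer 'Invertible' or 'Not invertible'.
\text{Not invertible}

The MA(q) characteristic polynomial is P(z) = 1 + 1.188z - 0.353z^2.
Invertibility requires all roots to lie outside the unit circle, i.e. |z| > 1 for every root.
Set 1 + (1.188) z + (-0.353) z^2 = 0, i.e. a z^2 + b z + c = 0 with a = -0.353, b = 1.188, c = 1.
Discriminant D = b^2 - 4ac = (1.188)^2 - 4*(-0.353)*1 = 1.411344 - (-1.412) = 2.823344.
D >= 0, so the roots are real: z = (-b +/- sqrt(D)) / (2a) = (-1.188 +/- 1.680281) / (-0.706).
  z_1 = (-1.188 + 1.680281) / (-0.706) = -0.6973,   |z_1| = 0.6973.
  z_2 = (-1.188 - 1.680281) / (-0.706) = 4.0627,   |z_2| = 4.0627.
Moduli of all roots: 0.6973, 4.0627.
All moduli strictly greater than 1? No.
Verdict: Not invertible.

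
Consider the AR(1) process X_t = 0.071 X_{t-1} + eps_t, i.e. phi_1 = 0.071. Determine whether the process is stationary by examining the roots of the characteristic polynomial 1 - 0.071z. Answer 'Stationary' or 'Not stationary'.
\text{Stationary}

The AR(p) characteristic polynomial is P(z) = 1 - 0.071z.
Stationarity requires all roots to lie outside the unit circle, i.e. |z| > 1 for every root.
This is linear in z: 1 + (-0.071) z = 0  =>  z = -1/(-0.071) = 14.084507,  |z| = 14.084507.
Moduli of all roots: 14.0845.
All moduli strictly greater than 1? Yes.
Verdict: Stationary.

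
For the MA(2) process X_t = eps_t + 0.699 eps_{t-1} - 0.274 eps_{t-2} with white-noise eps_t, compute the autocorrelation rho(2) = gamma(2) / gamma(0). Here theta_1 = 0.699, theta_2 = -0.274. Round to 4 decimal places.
\rho(2) = -0.1752

For an MA(q) process with theta_0 = 1, the autocovariance is
  gamma(k) = sigma^2 * sum_{i=0..q-k} theta_i * theta_{i+k},
and rho(k) = gamma(k) / gamma(0). Sigma^2 cancels.
  numerator   = (1)*(-0.274) = -0.274.
  denominator = (1)^2 + (0.699)^2 + (-0.274)^2 = 1.563677.
  rho(2) = -0.274 / 1.563677 = -0.1752.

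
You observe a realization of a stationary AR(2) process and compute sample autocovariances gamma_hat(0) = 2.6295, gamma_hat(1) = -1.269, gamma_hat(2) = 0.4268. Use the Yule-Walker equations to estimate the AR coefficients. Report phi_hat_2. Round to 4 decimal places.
\hat\phi_{2} = -0.0920

The Yule-Walker equations for an AR(p) process read, in matrix form,
  Gamma_p phi = r_p,   with   (Gamma_p)_{ij} = gamma(|i - j|),
                       (r_p)_i = gamma(i),   i,j = 1..p.
Substitute the sample gammas (Toeplitz matrix and right-hand side of size 2):
  Gamma_p = [[2.6295, -1.269], [-1.269, 2.6295]]
  r_p     = [-1.269, 0.4268]
Written out:
  2.6295 phi_1 - 1.269 phi_2 = -1.269
  -1.269 phi_1 + 2.6295 phi_2 = 0.4268
Solve by Cramer's rule:
  det = gamma(0)^2 - gamma(1)^2 = (2.6295)^2 - (-1.269)^2 = 6.91427025 - 1.610361 = 5.30390925
  phi_hat_1 = [gamma(1) gamma(0) - gamma(1) gamma(2)] / det = [(-1.269)(2.6295) - (-1.269)(0.4268)] / 5.30390925 = -2.7952263 / 5.30390925 = -0.527
  phi_hat_2 = [gamma(0) gamma(2) - gamma(1)^2] / det = [(2.6295)(0.4268) - (-1.269)^2] / 5.30390925 = -0.4880904 / 5.30390925 = -0.092
So phi_hat = [-0.5270, -0.0920].
Therefore phi_hat_2 = -0.0920.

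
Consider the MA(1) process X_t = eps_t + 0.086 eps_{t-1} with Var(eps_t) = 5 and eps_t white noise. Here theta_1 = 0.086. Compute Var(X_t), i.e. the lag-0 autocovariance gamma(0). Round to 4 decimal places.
\gamma(0) = 5.0370

For an MA(q) process X_t = eps_t + sum_i theta_i eps_{t-i} with
Var(eps_t) = sigma^2, the variance is
  gamma(0) = sigma^2 * (1 + sum_i theta_i^2).
  sum_i theta_i^2 = (0.086)^2 = 0.007396.
  gamma(0) = 5 * (1 + 0.007396) = 5 * 1.007396 = 5.03698, which rounds to 5.0370.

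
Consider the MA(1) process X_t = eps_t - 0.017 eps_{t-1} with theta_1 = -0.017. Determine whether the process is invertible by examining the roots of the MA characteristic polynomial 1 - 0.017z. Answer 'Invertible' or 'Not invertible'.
\text{Invertible}

The MA(q) characteristic polynomial is P(z) = 1 - 0.017z.
Invertibility requires all roots to lie outside the unit circle, i.e. |z| > 1 for every root.
This is linear in z: 1 + (-0.017) z = 0  =>  z = -1/(-0.017) = 58.823529,  |z| = 58.823529.
Moduli of all roots: 58.8235.
All moduli strictly greater than 1? Yes.
Verdict: Invertible.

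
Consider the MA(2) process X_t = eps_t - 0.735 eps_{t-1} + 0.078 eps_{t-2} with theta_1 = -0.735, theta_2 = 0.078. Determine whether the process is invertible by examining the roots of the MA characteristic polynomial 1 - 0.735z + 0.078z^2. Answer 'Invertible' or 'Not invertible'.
\text{Invertible}

The MA(q) characteristic polynomial is P(z) = 1 - 0.735z + 0.078z^2.
Invertibility requires all roots to lie outside the unit circle, i.e. |z| > 1 for every root.
Set 1 + (-0.735) z + (0.078) z^2 = 0, i.e. a z^2 + b z + c = 0 with a = 0.078, b = -0.735, c = 1.
Discriminant D = b^2 - 4ac = (-0.735)^2 - 4*(0.078)*1 = 0.540225 - (0.312) = 0.228225.
D >= 0, so the roots are real: z = (-b +/- sqrt(D)) / (2a) = (0.735 +/- 0.477729) / (0.156).
  z_1 = (0.735 + 0.477729) / (0.156) = 7.7739,   |z_1| = 7.7739.
  z_2 = (0.735 - 0.477729) / (0.156) = 1.6492,   |z_2| = 1.6492.
Moduli of all roots: 7.7739, 1.6492.
All moduli strictly greater than 1? Yes.
Verdict: Invertible.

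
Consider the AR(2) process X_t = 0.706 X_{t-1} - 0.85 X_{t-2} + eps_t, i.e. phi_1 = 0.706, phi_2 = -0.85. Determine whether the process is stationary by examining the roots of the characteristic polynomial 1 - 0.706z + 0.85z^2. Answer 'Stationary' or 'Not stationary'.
\text{Stationary}

The AR(p) characteristic polynomial is P(z) = 1 - 0.706z + 0.85z^2.
Stationarity requires all roots to lie outside the unit circle, i.e. |z| > 1 for every root.
Set 1 + (-0.706) z + (0.85) z^2 = 0, i.e. a z^2 + b z + c = 0 with a = 0.85, b = -0.706, c = 1.
Discriminant D = b^2 - 4ac = (-0.706)^2 - 4*(0.85)*1 = 0.498436 - (3.4) = -2.901564.
D < 0, so the roots are the complex-conjugate pair z = (-b +/- i sqrt(-D)) / (2a) = 0.4153 +/- 1.002i.
For a conjugate pair |z|^2 = z * conj(z) = (product of roots) = c/a = 1/(0.85) = 1.176471, so |z| = sqrt(1.176471) = 1.0847 for both roots.
Moduli of all roots: 1.0847, 1.0847.
All moduli strictly greater than 1? Yes.
Verdict: Stationary.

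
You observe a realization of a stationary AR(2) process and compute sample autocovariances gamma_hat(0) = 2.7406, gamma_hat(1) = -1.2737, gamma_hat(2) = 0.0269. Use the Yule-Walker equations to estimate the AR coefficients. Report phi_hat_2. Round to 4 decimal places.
\hat\phi_{2} = -0.2630

The Yule-Walker equations for an AR(p) process read, in matrix form,
  Gamma_p phi = r_p,   with   (Gamma_p)_{ij} = gamma(|i - j|),
                       (r_p)_i = gamma(i),   i,j = 1..p.
Substitute the sample gammas (Toeplitz matrix and right-hand side of size 2):
  Gamma_p = [[2.7406, -1.2737], [-1.2737, 2.7406]]
  r_p     = [-1.2737, 0.0269]
Written out:
  2.7406 phi_1 - 1.2737 phi_2 = -1.2737
  -1.2737 phi_1 + 2.7406 phi_2 = 0.0269
Solve by Cramer's rule:
  det = gamma(0)^2 - gamma(1)^2 = (2.7406)^2 - (-1.2737)^2 = 7.51088836 - 1.62231169 = 5.88857667
  phi_hat_1 = [gamma(1) gamma(0) - gamma(1) gamma(2)] / det = [(-1.2737)(2.7406) - (-1.2737)(0.0269)] / 5.88857667 = -3.45643969 / 5.88857667 = -0.587
  phi_hat_2 = [gamma(0) gamma(2) - gamma(1)^2] / det = [(2.7406)(0.0269) - (-1.2737)^2] / 5.88857667 = -1.54858955 / 5.88857667 = -0.263
So phi_hat = [-0.5870, -0.2630].
Therefore phi_hat_2 = -0.2630.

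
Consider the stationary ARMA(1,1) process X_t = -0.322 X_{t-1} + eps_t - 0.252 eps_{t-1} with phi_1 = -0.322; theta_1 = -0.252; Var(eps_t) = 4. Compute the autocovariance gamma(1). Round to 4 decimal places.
\gamma(1) = -2.7695

Multiply the model equation by X_{t-k} and take expectations. With theta_0 = psi_0 = 1 and psi_j the MA(infinity) weights, this gives
  gamma(k) - sum_i phi_i gamma(k-i) = c_k,
  c_k = sigma^2 * sum_{j=k..q} theta_j psi_{j-k}   (c_k = 0 for k > q),
using gamma(-m) = gamma(m).
psi-weights needed (psi_j = theta_j + sum_i phi_i psi_{j-i}):
  psi_1 = theta_1 + phi_1 = -0.252 + (-0.322) = -0.574
Right-hand sides:
  c_0 = sigma^2 (1 + theta_1 psi_1) = 4 * (1 + (-0.252)(-0.574)) = 4 * 1.144648 = 4.578592
  c_1 = sigma^2 theta_1 = 4 * (-0.252) = -1.008
  c_2 = 0
Equations for k = 0 and k = 1 (AR order 1):
  gamma(0) = phi_1 gamma(1) + c_0
  gamma(1) = phi_1 gamma(0) + c_1
Substituting the second into the first: gamma(0) (1 - phi_1^2) = c_0 + phi_1 c_1, so
  gamma(0) = (c_0 + phi_1 c_1) / (1 - phi_1^2) = (4.578592 + (-0.322)(-1.008)) / (1 - (-0.322)^2) = 4.903168 / 0.896316 = 5.470356.
  gamma(1) = phi_1 gamma(0) + c_1 = (-0.322)(5.470356) + (-1.008) = -2.769455.
Therefore gamma(1) = -2.7695 (to 4 decimal places).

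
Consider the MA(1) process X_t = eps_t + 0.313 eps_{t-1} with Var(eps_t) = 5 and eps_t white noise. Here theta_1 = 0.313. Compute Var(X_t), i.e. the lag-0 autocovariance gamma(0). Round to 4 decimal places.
\gamma(0) = 5.4898

For an MA(q) process X_t = eps_t + sum_i theta_i eps_{t-i} with
Var(eps_t) = sigma^2, the variance is
  gamma(0) = sigma^2 * (1 + sum_i theta_i^2).
  sum_i theta_i^2 = (0.313)^2 = 0.097969.
  gamma(0) = 5 * (1 + 0.097969) = 5 * 1.097969 = 5.489845, which rounds to 5.4898.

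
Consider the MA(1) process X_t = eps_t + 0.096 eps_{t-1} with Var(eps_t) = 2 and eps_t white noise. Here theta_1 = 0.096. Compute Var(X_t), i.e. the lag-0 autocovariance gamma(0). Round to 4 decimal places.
\gamma(0) = 2.0184

For an MA(q) process X_t = eps_t + sum_i theta_i eps_{t-i} with
Var(eps_t) = sigma^2, the variance is
  gamma(0) = sigma^2 * (1 + sum_i theta_i^2).
  sum_i theta_i^2 = (0.096)^2 = 0.009216.
  gamma(0) = 2 * (1 + 0.009216) = 2 * 1.009216 = 2.018432, which rounds to 2.0184.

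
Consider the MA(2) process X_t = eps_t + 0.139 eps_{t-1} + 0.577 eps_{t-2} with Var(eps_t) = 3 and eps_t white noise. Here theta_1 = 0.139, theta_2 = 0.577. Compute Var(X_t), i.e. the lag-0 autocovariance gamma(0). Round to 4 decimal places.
\gamma(0) = 4.0568

For an MA(q) process X_t = eps_t + sum_i theta_i eps_{t-i} with
Var(eps_t) = sigma^2, the variance is
  gamma(0) = sigma^2 * (1 + sum_i theta_i^2).
  sum_i theta_i^2 = (0.139)^2 + (0.577)^2 = 0.019321 + 0.332929 = 0.35225.
  gamma(0) = 3 * (1 + 0.35225) = 3 * 1.35225 = 4.05675, which rounds to 4.0568.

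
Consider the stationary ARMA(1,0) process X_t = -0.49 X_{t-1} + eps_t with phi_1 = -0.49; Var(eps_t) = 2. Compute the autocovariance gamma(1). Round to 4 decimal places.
\gamma(1) = -1.2896

Multiply the model equation by X_{t-k} and take expectations. With theta_0 = psi_0 = 1 and psi_j the MA(infinity) weights, this gives
  gamma(k) - sum_i phi_i gamma(k-i) = c_k,
  c_k = sigma^2 * sum_{j=k..q} theta_j psi_{j-k}   (c_k = 0 for k > q),
using gamma(-m) = gamma(m).
Pure AR (q = 0): c_0 = sigma^2 = 2, c_k = 0 for k >= 1.
Equations for k = 0 and k = 1 (AR order 1):
  gamma(0) = phi_1 gamma(1) + c_0
  gamma(1) = phi_1 gamma(0) + c_1
Substituting the second into the first: gamma(0) (1 - phi_1^2) = c_0 + phi_1 c_1, so
  gamma(0) = c_0 / (1 - phi_1^2) = 2 / (1 - (-0.49)^2) = 2 / 0.7599 = 2.631925.
  gamma(1) = phi_1 gamma(0) = (-0.49)(2.631925) = -1.289643.
Therefore gamma(1) = -1.2896 (to 4 decimal places).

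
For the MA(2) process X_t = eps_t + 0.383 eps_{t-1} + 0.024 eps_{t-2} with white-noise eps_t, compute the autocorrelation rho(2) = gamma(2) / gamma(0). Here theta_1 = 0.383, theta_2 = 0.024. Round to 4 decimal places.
\rho(2) = 0.0209

For an MA(q) process with theta_0 = 1, the autocovariance is
  gamma(k) = sigma^2 * sum_{i=0..q-k} theta_i * theta_{i+k},
and rho(k) = gamma(k) / gamma(0). Sigma^2 cancels.
  numerator   = (1)*(0.024) = 0.024.
  denominator = (1)^2 + (0.383)^2 + (0.024)^2 = 1.147265.
  rho(2) = 0.024 / 1.147265 = 0.0209.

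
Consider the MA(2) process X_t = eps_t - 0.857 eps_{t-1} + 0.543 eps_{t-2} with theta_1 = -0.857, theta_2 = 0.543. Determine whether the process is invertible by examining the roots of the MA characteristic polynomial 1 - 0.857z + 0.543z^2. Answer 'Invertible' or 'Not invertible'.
\text{Invertible}

The MA(q) characteristic polynomial is P(z) = 1 - 0.857z + 0.543z^2.
Invertibility requires all roots to lie outside the unit circle, i.e. |z| > 1 for every root.
Set 1 + (-0.857) z + (0.543) z^2 = 0, i.e. a z^2 + b z + c = 0 with a = 0.543, b = -0.857, c = 1.
Discriminant D = b^2 - 4ac = (-0.857)^2 - 4*(0.543)*1 = 0.734449 - (2.172) = -1.437551.
D < 0, so the roots are the complex-conjugate pair z = (-b +/- i sqrt(-D)) / (2a) = 0.7891 +/- 1.104i.
For a conjugate pair |z|^2 = z * conj(z) = (product of roots) = c/a = 1/(0.543) = 1.841621, so |z| = sqrt(1.841621) = 1.3571 for both roots.
Moduli of all roots: 1.3571, 1.3571.
All moduli strictly greater than 1? Yes.
Verdict: Invertible.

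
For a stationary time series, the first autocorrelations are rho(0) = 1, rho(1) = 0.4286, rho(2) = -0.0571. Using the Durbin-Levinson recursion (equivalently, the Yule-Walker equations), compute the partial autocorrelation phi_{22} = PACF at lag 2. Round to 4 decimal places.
\phi_{22} = -0.2950

The PACF at lag k is phi_{kk}, the last component of the solution
to the Yule-Walker system G_k phi = r_k where
  (G_k)_{ij} = rho(|i - j|), (r_k)_i = rho(i), i,j = 1..k.
Equivalently, Durbin-Levinson gives phi_{kk} iteratively:
  phi_{11} = rho(1)
  phi_{kk} = [rho(k) - sum_{j=1..k-1} phi_{k-1,j} rho(k-j)]
            / [1 - sum_{j=1..k-1} phi_{k-1,j} rho(j)],
  phi_{k,j} = phi_{k-1,j} - phi_{kk} phi_{k-1,k-j},  j = 1..k-1.
Step k = 1:
  phi_11 = rho(1) = 0.4286.
Step k = 2:
  phi_22 = [rho(2) - phi_11 rho(1)] / [1 - phi_11 rho(1)] = [-0.0571 - (0.4286)(0.4286)] / [1 - (0.4286)(0.4286)]
         = -0.24079796 / 0.81630204 = -0.295.
Therefore phi_{22} = -0.2950.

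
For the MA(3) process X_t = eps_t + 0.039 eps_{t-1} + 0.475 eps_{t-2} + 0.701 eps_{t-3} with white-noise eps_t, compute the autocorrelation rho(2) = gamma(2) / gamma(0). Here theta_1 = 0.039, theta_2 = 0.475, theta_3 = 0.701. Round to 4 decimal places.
\rho(2) = 0.2923

For an MA(q) process with theta_0 = 1, the autocovariance is
  gamma(k) = sigma^2 * sum_{i=0..q-k} theta_i * theta_{i+k},
and rho(k) = gamma(k) / gamma(0). Sigma^2 cancels.
  numerator   = (1)*(0.475) + (0.039)*(0.701) = 0.502339.
  denominator = (1)^2 + (0.039)^2 + (0.475)^2 + (0.701)^2 = 1.718547.
  rho(2) = 0.502339 / 1.718547 = 0.2923.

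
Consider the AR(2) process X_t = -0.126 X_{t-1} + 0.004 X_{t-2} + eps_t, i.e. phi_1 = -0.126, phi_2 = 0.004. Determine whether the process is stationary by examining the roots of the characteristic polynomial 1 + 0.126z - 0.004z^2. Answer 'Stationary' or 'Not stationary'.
\text{Stationary}

The AR(p) characteristic polynomial is P(z) = 1 + 0.126z - 0.004z^2.
Stationarity requires all roots to lie outside the unit circle, i.e. |z| > 1 for every root.
Set 1 + (0.126) z + (-0.004) z^2 = 0, i.e. a z^2 + b z + c = 0 with a = -0.004, b = 0.126, c = 1.
Discriminant D = b^2 - 4ac = (0.126)^2 - 4*(-0.004)*1 = 0.015876 - (-0.016) = 0.031876.
D >= 0, so the roots are real: z = (-b +/- sqrt(D)) / (2a) = (-0.126 +/- 0.178539) / (-0.008).
  z_1 = (-0.126 + 0.178539) / (-0.008) = -6.5673,   |z_1| = 6.5673.
  z_2 = (-0.126 - 0.178539) / (-0.008) = 38.0673,   |z_2| = 38.0673.
Moduli of all roots: 6.5673, 38.0673.
All moduli strictly greater than 1? Yes.
Verdict: Stationary.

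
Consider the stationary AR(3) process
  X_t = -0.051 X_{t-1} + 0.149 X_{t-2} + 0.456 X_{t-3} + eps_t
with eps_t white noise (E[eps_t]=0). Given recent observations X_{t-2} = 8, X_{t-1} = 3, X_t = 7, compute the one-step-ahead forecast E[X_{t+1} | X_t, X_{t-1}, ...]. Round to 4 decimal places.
E[X_{t+1} \mid \mathcal F_t] = 3.7380

For an AR(p) model X_t = c + sum_i phi_i X_{t-i} + eps_t, the
one-step-ahead conditional mean is
  E[X_{t+1} | X_t, ...] = c + sum_i phi_i X_{t+1-i}.
Substitute known values:
  E[X_{t+1} | ...] = (-0.051) * (7) + (0.149) * (3) + (0.456) * (8)
                   = 3.7380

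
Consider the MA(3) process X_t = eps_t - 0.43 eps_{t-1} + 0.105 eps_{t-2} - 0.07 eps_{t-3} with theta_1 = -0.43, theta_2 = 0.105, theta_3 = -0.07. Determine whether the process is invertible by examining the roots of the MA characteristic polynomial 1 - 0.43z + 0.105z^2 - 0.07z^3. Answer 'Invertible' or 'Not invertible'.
\text{Invertible}

The MA(q) characteristic polynomial is P(z) = 1 - 0.43z + 0.105z^2 - 0.07z^3.
Invertibility requires all roots to lie outside the unit circle, i.e. |z| > 1 for every root.
Degree 3: look for a simple real root z0 first, then factor out (1 - z/z0) and solve the remaining quadratic.
Testing z0 = 2: P(2) = 1 + (-0.43)(2) + (0.105)(2)^2 + (-0.07)(2)^3
  = 1 + (-0.86) + (0.42) + (-0.56) = 0.  So z_0 = 2 is a root, |z_0| = 2.
Divide out the factor (1 - 0.5 z) = (1 - z/z0) (since 1/z0 = 0.5):
  P(z) = (1 - 0.5 z)(1 + (0.07) z + (0.14) z^2)
  [check: z-coef 0.07 - (0.5) = -0.43; z^2-coef 0.14 - (0.5)(0.07) = 0.105; z^3-coef -(0.5)(0.14) = -0.07.]
Remaining roots from the quadratic factor 1 + (0.07) z + (0.14) z^2:
  Set 1 + (0.07) z + (0.14) z^2 = 0, i.e. a z^2 + b z + c = 0 with a = 0.14, b = 0.07, c = 1.
  Discriminant D = b^2 - 4ac = (0.07)^2 - 4*(0.14)*1 = 0.0049 - (0.56) = -0.5551.
  D < 0, so the roots are the complex-conjugate pair z = (-b +/- i sqrt(-D)) / (2a) = -0.25 +/- 2.6609i.
  For a conjugate pair |z|^2 = z * conj(z) = (product of roots) = c/a = 1/(0.14) = 7.142857, so |z| = sqrt(7.142857) = 2.6726 for both roots.
Moduli of all roots: 2.0000, 2.6726, 2.6726.
All moduli strictly greater than 1? Yes.
Verdict: Invertible.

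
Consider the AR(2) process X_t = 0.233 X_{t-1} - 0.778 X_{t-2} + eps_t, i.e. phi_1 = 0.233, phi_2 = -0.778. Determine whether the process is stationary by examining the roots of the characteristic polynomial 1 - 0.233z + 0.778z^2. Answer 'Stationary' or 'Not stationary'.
\text{Stationary}

The AR(p) characteristic polynomial is P(z) = 1 - 0.233z + 0.778z^2.
Stationarity requires all roots to lie outside the unit circle, i.e. |z| > 1 for every root.
Set 1 + (-0.233) z + (0.778) z^2 = 0, i.e. a z^2 + b z + c = 0 with a = 0.778, b = -0.233, c = 1.
Discriminant D = b^2 - 4ac = (-0.233)^2 - 4*(0.778)*1 = 0.054289 - (3.112) = -3.057711.
D < 0, so the roots are the complex-conjugate pair z = (-b +/- i sqrt(-D)) / (2a) = 0.1497 +/- 1.1238i.
For a conjugate pair |z|^2 = z * conj(z) = (product of roots) = c/a = 1/(0.778) = 1.285347, so |z| = sqrt(1.285347) = 1.1337 for both roots.
Moduli of all roots: 1.1337, 1.1337.
All moduli strictly greater than 1? Yes.
Verdict: Stationary.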